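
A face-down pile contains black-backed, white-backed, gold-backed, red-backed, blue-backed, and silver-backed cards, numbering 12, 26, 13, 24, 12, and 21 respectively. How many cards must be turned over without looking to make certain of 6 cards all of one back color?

The worst case takes 5 cards of each back color without reaching 6 of any: 6 × 5 = 30.
The next card must bring some back color to 6, so 30 + 1 = 31.

31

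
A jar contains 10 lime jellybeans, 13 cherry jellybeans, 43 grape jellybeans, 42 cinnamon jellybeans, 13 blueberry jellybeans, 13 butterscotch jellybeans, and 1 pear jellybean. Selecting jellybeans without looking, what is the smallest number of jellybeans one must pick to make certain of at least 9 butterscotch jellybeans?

The worst case draws every non-butterscotch jellybean first: 10 + 13 + 43 + 42 + 13 + 1 = 122.
The next 9 draws are then forced to be butterscotch, giving 122 + 9 = 131.

131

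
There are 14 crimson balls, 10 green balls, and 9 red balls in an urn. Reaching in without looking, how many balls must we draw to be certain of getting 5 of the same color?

Treat the 3 colors as pigeonholes.
The worst case takes 4 balls of each color without reaching 5 of any: 3 × 4 = 12.
The next ball must bring some color to 5, so 12 + 1 = 13.

13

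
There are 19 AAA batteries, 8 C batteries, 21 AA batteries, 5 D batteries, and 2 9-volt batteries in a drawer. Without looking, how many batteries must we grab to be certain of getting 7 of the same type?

Treat the 5 types as pigeonholes.
In the worst case we take at most 6 of each type, but all 5 D and all 2 9-volt (fewer than 6), giving 6 + 6 + 6 + 5 + 2 = 25.
One more battery then forces some type to 7, so 25 + 1 = 26.

26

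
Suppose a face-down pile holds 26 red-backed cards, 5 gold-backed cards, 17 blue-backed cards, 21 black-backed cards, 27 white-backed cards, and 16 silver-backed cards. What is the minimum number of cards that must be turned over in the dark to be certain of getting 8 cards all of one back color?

In the worst case we take at most 7 of each back color, but all 5 gold-backed (fewer than 7), giving 7 + 5 + 7 + 7 + 7 + 7 = 40.
One more card then forces some back color to 8, so 40 + 1 = 41.

41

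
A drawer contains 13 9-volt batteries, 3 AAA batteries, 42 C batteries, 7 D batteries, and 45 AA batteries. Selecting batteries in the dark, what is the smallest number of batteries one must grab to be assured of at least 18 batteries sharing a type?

58

Treat the 5 types as pigeonholes.
In the worst case we take at most 17 of each type, but all 13 9-volt, all 3 AAA, and all 7 D (fewer than 17), giving 13 + 3 + 17 + 7 + 17 = 57.
One more battery then forces some type to 18, so 57 + 1 = 58.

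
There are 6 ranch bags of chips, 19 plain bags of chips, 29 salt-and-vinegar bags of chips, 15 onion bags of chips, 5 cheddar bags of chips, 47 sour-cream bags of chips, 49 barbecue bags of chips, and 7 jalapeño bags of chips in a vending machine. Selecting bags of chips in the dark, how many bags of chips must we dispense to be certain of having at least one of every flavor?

The hardest flavor to obtain is cheddar: we could draw every other bag of chips first — 177 − 5 = 172 bags of chips — without a single cheddar one.
The next draw must be cheddar, so 172 + 1 = 173.

173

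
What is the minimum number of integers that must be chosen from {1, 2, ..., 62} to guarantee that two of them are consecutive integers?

32

Partition {1, …, 62} into 31 pairs: {1,2}, {3,4}, …, {61,62}.
Choosing 31 integers — say the 31 even numbers 2, 4, …, 62 — takes one from each pair and avoids the property.
Choosing 32 forces two into the same pair by pigeonhole, and those are consecutive. So 32.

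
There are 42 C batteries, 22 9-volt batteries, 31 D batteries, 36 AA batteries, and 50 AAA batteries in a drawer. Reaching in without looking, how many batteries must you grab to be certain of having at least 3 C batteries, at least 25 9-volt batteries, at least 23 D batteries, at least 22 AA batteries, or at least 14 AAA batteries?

81

The worst case stops just short of every target: 2 C, all 22 9-volt, 22 D, 21 AA, 13 AAA — 2 + 22 + 22 + 21 + 13 = 80 batteries.
One more battery must push some type to its target, so 80 + 1 = 81.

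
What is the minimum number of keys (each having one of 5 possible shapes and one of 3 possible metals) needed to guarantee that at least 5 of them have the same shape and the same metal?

There are 5 × 3 = 15 (shape, metal) combinations acting as pigeonholes.
With 15 × 4 = 60 keys we could place exactly 4 in each, with no (shape, metal) pair reaching 5.
One more forces some (shape, metal) pair to hold 5, so 60 + 1 = 61.

61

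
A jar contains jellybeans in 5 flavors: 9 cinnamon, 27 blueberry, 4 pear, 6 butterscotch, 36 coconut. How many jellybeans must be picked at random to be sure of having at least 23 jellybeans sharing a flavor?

Treat the 5 flavors as pigeonholes.
In the worst case we take at most 22 of each flavor, but all 9 cinnamon, all 4 pear, and all 6 butterscotch (fewer than 22), giving 9 + 22 + 4 + 6 + 22 = 63.
One more jellybean then forces some flavor to 23, so 63 + 1 = 64.

64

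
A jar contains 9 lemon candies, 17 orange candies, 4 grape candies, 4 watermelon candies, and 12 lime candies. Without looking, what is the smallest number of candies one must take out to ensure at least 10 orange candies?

39

To avoid orange candies as long as possible, exhaust the other 4 flavors first.
The worst case draws every non-orange candy first: 9 + 4 + 4 + 12 = 29.
The next 10 draws are then forced to be orange, giving 29 + 10 = 39.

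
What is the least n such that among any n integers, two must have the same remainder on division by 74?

75

Use the pigeonhole principle on residue classes: two integers differ by a multiple of 74 exactly when they share a remainder mod 74.
There are 74 residue classes mod 74, so 74 integers can all lie in distinct classes.
One more integer must repeat a residue, giving a difference divisible by 74. So n = 74 + 1 = 75.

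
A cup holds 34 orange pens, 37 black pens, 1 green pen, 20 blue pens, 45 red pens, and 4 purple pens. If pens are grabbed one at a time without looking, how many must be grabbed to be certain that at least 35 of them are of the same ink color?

128

In the worst case we take at most 34 of each ink color, but all 1 green, all 20 blue, and all 4 purple (fewer than 34), giving 34 + 34 + 1 + 20 + 34 + 4 = 127.
One more pen then forces some ink color to 35, so 127 + 1 = 128.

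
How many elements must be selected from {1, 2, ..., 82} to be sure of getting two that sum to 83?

42

Partition {1, …, 82} into 41 pairs: {1,82}, {2,81}, …, {41,42}.
Choosing 41 integers — say the integers 1 through 41 — takes one from each pair and avoids the property.
Choosing 42 forces two into the same pair by pigeonhole, and those sum to 83. So 42.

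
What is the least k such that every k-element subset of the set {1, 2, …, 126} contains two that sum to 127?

64

Partition {1, …, 126} into 63 pairs: {1,126}, {2,125}, …, {63,64}.
Choosing 63 integers — say the integers 1 through 63 — takes one from each pair and avoids the property.
Choosing 64 forces two into the same pair by pigeonhole, and those sum to 127. So 64.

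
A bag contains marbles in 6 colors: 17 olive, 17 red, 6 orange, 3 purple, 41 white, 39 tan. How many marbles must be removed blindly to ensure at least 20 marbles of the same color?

82

Treat the 6 colors as pigeonholes.
In the worst case we take at most 19 of each color, but all 17 olive, all 17 red, all 6 orange, and all 3 purple (fewer than 19), giving 17 + 17 + 6 + 3 + 19 + 19 = 81.
One more marble then forces some color to 20, so 81 + 1 = 82.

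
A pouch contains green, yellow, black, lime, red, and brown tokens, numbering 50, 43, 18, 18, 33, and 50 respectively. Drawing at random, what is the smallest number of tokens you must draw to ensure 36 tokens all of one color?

In the worst case we take at most 35 of each color, but all 18 black, all 18 lime, and all 33 red (fewer than 35), giving 35 + 35 + 18 + 18 + 33 + 35 = 174.
One more token then forces some color to 36, so 174 + 1 = 175.

175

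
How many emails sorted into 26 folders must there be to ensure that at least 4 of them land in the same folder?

79

There are 26 folders acting as pigeonholes.
With 26 × 3 = 78 emails we could place exactly 3 in each, with no class reaching 4.
One more forces some class to hold 4, so 78 + 1 = 79.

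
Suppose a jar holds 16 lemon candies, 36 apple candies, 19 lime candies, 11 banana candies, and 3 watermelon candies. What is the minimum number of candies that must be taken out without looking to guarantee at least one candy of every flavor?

83

The hardest flavor to obtain is watermelon: we could draw every other candy first — 85 − 3 = 82 candies — without a single watermelon one.
The next draw must be watermelon, so 82 + 1 = 83.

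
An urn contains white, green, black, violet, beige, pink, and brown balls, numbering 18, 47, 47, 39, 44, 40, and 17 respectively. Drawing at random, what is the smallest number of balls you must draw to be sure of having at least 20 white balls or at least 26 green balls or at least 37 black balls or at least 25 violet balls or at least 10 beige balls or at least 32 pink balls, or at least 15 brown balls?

158

The worst case stops just short of every target: all 18 white, 25 green, 36 black, 24 violet, 9 beige, 31 pink, 14 brown — 18 + 25 + 36 + 24 + 9 + 31 + 14 = 157 balls.
One more ball must push some color to its target, so 157 + 1 = 158.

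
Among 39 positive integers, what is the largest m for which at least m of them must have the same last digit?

4

The 39 positive integers fall into 10 possible last digits.
If each of the 10 possible last digits held at most 3, the total would be at most 10 × 3 = 30 < 39, a contradiction.
So at least one holds ⌈39/10⌉ = 4.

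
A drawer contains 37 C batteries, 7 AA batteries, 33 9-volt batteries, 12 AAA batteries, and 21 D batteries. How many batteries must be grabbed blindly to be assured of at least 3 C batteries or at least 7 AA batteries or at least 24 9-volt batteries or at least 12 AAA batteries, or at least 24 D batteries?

64

The worst case stops just short of every target: 2 C, 6 AA, 23 9-volt, 11 AAA, all 21 D — 2 + 6 + 23 + 11 + 21 = 63 batteries.
One more battery must push some type to its target, so 63 + 1 = 64.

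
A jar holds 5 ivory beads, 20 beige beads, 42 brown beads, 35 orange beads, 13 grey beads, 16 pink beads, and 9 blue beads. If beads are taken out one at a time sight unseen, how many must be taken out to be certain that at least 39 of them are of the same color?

137

In the worst case we take at most 38 of each color, but all 5 ivory, all 20 beige, all 35 orange, all 13 grey, all 16 pink, and all 9 blue (fewer than 38), giving 5 + 20 + 38 + 35 + 13 + 16 + 9 = 136.
One more bead then forces some color to 39, so 136 + 1 = 137.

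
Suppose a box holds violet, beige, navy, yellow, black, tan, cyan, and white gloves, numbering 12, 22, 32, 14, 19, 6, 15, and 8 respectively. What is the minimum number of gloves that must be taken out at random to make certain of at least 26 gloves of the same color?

122

Treat the 8 colors as pigeonholes.
In the worst case we take at most 25 of each color, but all 12 violet, all 22 beige, all 14 yellow, all 19 black, all 6 tan, all 15 cyan, and all 8 white (fewer than 25), giving 12 + 22 + 25 + 14 + 19 + 6 + 15 + 8 = 121.
One more glove then forces some color to 26, so 121 + 1 = 122.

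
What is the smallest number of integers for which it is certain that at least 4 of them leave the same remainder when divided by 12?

There are 12 residue classes modulo 12 acting as pigeonholes.
With 12 × 3 = 36 integers we could place exactly 3 in each, with no class reaching 4.
One more forces some class to hold 4, so 36 + 1 = 37.

37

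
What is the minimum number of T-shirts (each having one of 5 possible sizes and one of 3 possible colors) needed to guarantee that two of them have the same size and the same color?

16

There are 5 × 3 = 15 (size, color) combinations acting as pigeonholes.
With 15 T-shirts we could place one in each, avoiding any repeat.
One more forces some (size, color) pair to hold 2, so 15 + 1 = 16.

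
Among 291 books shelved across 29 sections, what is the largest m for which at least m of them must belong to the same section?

11

If each of the 29 sections held at most 10, the total would be at most 29 × 10 = 290 < 291, a contradiction.
So at least one holds ⌈291/29⌉ = 11.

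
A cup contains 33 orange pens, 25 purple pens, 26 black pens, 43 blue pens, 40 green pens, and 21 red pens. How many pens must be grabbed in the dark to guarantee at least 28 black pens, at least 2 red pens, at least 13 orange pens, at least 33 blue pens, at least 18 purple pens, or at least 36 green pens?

The worst case stops just short of every target: 12 orange, 17 purple, all 26 black, 32 blue, 35 green, 1 red — 12 + 17 + 26 + 32 + 35 + 1 = 123 pens.
One more pen must push some ink color to its target, so 123 + 1 = 124.

124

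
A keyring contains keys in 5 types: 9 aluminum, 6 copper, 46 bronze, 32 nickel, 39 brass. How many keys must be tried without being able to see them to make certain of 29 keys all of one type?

In the worst case we take at most 28 of each type, but all 9 aluminum and all 6 copper (fewer than 28), giving 9 + 6 + 28 + 28 + 28 = 99.
One more key then forces some type to 29, so 99 + 1 = 100.

100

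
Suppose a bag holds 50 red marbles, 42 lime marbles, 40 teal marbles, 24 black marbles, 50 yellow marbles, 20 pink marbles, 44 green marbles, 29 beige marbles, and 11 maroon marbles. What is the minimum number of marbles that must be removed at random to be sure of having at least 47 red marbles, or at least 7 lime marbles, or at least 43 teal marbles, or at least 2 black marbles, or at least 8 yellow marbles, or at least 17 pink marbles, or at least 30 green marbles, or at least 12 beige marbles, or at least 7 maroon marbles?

163

Each of the 9 colors has its own threshold; avoid all of them simultaneously.
The worst case stops just short of every target: 46 red, 6 lime, all 40 teal, 1 black, 7 yellow, 16 pink, 29 green, 11 beige, 6 maroon — 46 + 6 + 40 + 1 + 7 + 16 + 29 + 11 + 6 = 162 marbles.
One more marble must push some color to its target, so 162 + 1 = 163.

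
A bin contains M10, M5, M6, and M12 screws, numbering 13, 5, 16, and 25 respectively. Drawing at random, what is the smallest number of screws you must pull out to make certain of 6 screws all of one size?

21

The worst case takes 5 screws of each size without reaching 6 of any: 4 × 5 = 20.
The next screw must bring some size to 6, so 20 + 1 = 21.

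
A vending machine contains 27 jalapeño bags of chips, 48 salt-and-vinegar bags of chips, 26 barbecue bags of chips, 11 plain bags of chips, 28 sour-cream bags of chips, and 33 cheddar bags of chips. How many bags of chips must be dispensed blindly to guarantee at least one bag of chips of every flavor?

The hardest flavor to obtain is plain: we could draw every other bag of chips first — 173 − 11 = 162 bags of chips — without a single plain one.
The next draw must be plain, so 162 + 1 = 163.

163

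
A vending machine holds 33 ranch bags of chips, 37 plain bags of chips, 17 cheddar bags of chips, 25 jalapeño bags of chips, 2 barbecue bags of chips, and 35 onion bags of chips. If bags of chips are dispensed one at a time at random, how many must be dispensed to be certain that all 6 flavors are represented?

The hardest flavor to obtain is barbecue: we could draw every other bag of chips first — 149 − 2 = 147 bags of chips — without a single barbecue one.
The next draw must be barbecue, so 147 + 1 = 148.

148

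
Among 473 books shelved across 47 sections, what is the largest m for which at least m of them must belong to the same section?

If each of the 47 sections held at most 10, the total would be at most 47 × 10 = 470 < 473, a contradiction.
So at least one holds ⌈473/47⌉ = 11.

11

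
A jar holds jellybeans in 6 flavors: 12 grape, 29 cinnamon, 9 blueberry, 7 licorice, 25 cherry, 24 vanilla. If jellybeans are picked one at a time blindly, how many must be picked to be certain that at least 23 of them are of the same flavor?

In the worst case we take at most 22 of each flavor, but all 12 grape, all 9 blueberry, and all 7 licorice (fewer than 22), giving 12 + 22 + 9 + 7 + 22 + 22 = 94.
One more jellybean then forces some flavor to 23, so 94 + 1 = 95.

95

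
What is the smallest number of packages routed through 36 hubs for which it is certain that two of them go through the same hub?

37

There are 36 hubs acting as pigeonholes.
With 36 packages we could place one in each, avoiding any repeat.
One more forces some class to hold 2, so 36 + 1 = 37.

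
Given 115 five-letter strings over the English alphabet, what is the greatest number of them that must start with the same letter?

5

If each of the 26 possible first letters held at most 4, the total would be at most 26 × 4 = 104 < 115, a contradiction.
So at least one holds ⌈115/26⌉ = 5.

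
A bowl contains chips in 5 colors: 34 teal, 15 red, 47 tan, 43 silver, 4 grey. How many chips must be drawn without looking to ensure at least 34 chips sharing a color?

In the worst case we take at most 33 of each color, but all 15 red and all 4 grey (fewer than 33), giving 33 + 15 + 33 + 33 + 4 = 118.
One more chip then forces some color to 34, so 118 + 1 = 119.

119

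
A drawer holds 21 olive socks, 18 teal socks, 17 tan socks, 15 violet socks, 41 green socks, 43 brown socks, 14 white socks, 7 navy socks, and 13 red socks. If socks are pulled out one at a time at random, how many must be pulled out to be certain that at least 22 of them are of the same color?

148

In the worst case we take at most 21 of each color, but all 18 teal, all 17 tan, all 15 violet, all 14 white, all 7 navy, and all 13 red (fewer than 21), giving 21 + 18 + 17 + 15 + 21 + 21 + 14 + 7 + 13 = 147.
One more sock then forces some color to 22, so 147 + 1 = 148.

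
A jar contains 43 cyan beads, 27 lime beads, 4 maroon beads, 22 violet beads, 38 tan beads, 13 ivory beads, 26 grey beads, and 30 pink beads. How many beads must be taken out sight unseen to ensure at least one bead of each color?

200

The hardest color to obtain is maroon: we could draw every other bead first — 203 − 4 = 199 beads — without a single maroon one.
The next draw must be maroon, so 199 + 1 = 200.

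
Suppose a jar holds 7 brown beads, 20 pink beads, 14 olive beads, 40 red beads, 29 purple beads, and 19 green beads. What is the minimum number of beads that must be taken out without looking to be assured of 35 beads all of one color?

In the worst case we take at most 34 of each color, but all 7 brown, all 20 pink, all 14 olive, all 29 purple, and all 19 green (fewer than 34), giving 7 + 20 + 14 + 34 + 29 + 19 = 123.
One more bead then forces some color to 35, so 123 + 1 = 124.

124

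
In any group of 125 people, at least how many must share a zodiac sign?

There are 12 zodiac signs, which serve as the pigeonholes.
If each of the 12 zodiac signs held at most 10, the total would be at most 12 × 10 = 120 < 125, a contradiction.
So at least one holds ⌈125/12⌉ = 11.

11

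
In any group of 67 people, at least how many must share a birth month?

There are 12 months of the year, which serve as the pigeonholes.
If each of the 12 months of the year held at most 5, the total would be at most 12 × 5 = 60 < 67, a contradiction.
So at least one holds ⌈67/12⌉ = 6.

6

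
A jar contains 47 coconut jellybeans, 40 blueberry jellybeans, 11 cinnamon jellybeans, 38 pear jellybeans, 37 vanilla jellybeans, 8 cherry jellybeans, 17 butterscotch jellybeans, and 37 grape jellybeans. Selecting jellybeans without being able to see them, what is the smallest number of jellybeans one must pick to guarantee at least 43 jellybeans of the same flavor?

231

In the worst case we take at most 42 of each flavor, but all 40 blueberry, all 11 cinnamon, all 38 pear, all 37 vanilla, all 8 cherry, all 17 butterscotch, and all 37 grape (fewer than 42), giving 42 + 40 + 11 + 38 + 37 + 8 + 17 + 37 = 230.
One more jellybean then forces some flavor to 43, so 230 + 1 = 231.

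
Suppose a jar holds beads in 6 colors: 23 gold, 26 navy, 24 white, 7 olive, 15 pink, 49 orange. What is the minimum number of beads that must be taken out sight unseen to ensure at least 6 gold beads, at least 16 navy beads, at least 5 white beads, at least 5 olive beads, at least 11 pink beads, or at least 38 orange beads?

76

Each of the 6 colors has its own threshold; avoid all of them simultaneously.
The worst case stops just short of every target: 5 gold, 15 navy, 4 white, 4 olive, 10 pink, 37 orange — 5 + 15 + 4 + 4 + 10 + 37 = 75 beads.
One more bead must push some color to its target, so 75 + 1 = 76.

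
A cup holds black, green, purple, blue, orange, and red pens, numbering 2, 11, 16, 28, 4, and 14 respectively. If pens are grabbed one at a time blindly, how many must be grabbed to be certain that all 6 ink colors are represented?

74

The hardest ink color to obtain is black: we could draw every other pen first — 75 − 2 = 73 pens — without a single black one.
The next draw must be black, so 73 + 1 = 74.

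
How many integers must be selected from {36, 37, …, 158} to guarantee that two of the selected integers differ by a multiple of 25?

Group the integers by remainder mod 25; there are 25 residue classes, each nonempty in this range.
Choosing one from each class (25 integers) avoids any shared remainder.
One more choice must repeat a class, so two differ by a multiple of 25. Hence 25 + 1 = 26.

26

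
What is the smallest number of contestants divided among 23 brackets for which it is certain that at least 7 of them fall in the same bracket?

There are 23 brackets acting as pigeonholes.
With 23 × 6 = 138 contestants we could place exactly 6 in each, with no class reaching 7.
One more forces some class to hold 7, so 138 + 1 = 139.

139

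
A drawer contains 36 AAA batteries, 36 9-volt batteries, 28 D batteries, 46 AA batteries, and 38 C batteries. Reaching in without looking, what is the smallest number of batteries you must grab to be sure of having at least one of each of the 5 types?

The hardest type to obtain is D: we could draw every other battery first — 184 − 28 = 156 batteries — without a single D one.
The next draw must be D, so 156 + 1 = 157.

157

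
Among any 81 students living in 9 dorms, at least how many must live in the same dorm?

9

If each of the 9 dorms held at most 8, the total would be at most 9 × 8 = 72 < 81, a contradiction.
So at least one holds ⌈81/9⌉ = 9.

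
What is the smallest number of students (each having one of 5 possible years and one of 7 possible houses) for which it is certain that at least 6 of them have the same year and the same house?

There are 5 × 7 = 35 (year, house) combinations acting as pigeonholes.
With 35 × 5 = 175 students we could place exactly 5 in each, with no (year, house) pair reaching 6.
One more forces some (year, house) pair to hold 6, so 175 + 1 = 176.

176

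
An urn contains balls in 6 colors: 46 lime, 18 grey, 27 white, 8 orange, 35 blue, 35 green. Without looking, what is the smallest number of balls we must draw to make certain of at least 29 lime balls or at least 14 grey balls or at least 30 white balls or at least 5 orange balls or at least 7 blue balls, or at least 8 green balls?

The worst case stops just short of every target: 28 lime, 13 grey, all 27 white, 4 orange, 6 blue, 7 green — 28 + 13 + 27 + 4 + 6 + 7 = 85 balls.
One more ball must push some color to its target, so 85 + 1 = 86.

86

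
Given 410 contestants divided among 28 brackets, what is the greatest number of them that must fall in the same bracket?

15

The 410 contestants fall into 28 brackets.
If each of the 28 brackets held at most 14, the total would be at most 28 × 14 = 392 < 410, a contradiction.
So at least one holds ⌈410/28⌉ = 15.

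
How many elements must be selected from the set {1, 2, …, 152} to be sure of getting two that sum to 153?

77

Partition {1, …, 152} into 76 pairs: {1,152}, {2,151}, …, {76,77}.
Choosing 76 integers — say the integers 1 through 76 — takes one from each pair and avoids the property.
Choosing 77 forces two into the same pair by pigeonhole, and those sum to 153. So 77.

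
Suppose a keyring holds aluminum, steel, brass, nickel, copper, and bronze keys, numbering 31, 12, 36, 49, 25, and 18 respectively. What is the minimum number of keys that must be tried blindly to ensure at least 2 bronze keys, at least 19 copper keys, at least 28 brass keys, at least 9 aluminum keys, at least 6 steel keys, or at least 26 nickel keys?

The worst case stops just short of every target: 8 aluminum, 5 steel, 27 brass, 25 nickel, 18 copper, 1 bronze — 8 + 5 + 27 + 25 + 18 + 1 = 84 keys.
One more key must push some type to its target, so 84 + 1 = 85.

85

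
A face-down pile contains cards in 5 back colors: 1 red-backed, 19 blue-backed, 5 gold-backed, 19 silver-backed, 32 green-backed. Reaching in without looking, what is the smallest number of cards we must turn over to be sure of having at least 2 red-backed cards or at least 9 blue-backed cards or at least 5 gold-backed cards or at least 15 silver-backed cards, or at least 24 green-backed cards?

51

Each of the 5 back colors has its own threshold; avoid all of them simultaneously.
The worst case stops just short of every target: 1 red-backed, 8 blue-backed, 4 gold-backed, 14 silver-backed, 23 green-backed — 1 + 8 + 4 + 14 + 23 = 50 cards.
One more card must push some back color to its target, so 50 + 1 = 51.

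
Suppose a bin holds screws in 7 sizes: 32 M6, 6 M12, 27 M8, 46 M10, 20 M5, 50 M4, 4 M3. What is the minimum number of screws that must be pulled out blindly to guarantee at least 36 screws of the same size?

In the worst case we take at most 35 of each size, but all 32 M6, all 6 M12, all 27 M8, all 20 M5, and all 4 M3 (fewer than 35), giving 32 + 6 + 27 + 35 + 20 + 35 + 4 = 159.
One more screw then forces some size to 36, so 159 + 1 = 160.

160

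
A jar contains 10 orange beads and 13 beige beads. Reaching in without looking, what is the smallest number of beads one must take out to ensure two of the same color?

Treat the 2 colors as pigeonholes.
The worst case takes 1 bead of each color without reaching 2 of any: 2 × 1 = 2.
The next bead must bring some color to 2, so 2 + 1 = 3.

3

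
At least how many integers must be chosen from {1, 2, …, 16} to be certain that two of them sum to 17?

9

Partition {1, …, 16} into 8 pairs: {1,16}, {2,15}, …, {8,9}.
Choosing 8 integers — say the integers 1 through 8 — takes one from each pair and avoids the property.
Choosing 9 forces two into the same pair by pigeonhole, and those sum to 17. So 9.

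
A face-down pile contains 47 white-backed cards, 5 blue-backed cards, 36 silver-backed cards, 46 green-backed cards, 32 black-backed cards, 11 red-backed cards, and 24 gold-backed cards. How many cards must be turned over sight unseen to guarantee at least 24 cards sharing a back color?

132

In the worst case we take at most 23 of each back color, but all 5 blue-backed and all 11 red-backed (fewer than 23), giving 23 + 5 + 23 + 23 + 23 + 11 + 23 = 131.
One more card then forces some back color to 24, so 131 + 1 = 132.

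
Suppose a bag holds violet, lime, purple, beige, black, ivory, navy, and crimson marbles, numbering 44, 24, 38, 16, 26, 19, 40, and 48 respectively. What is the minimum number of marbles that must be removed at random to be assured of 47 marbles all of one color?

254

In the worst case we take at most 46 of each color, but all 44 violet, all 24 lime, all 38 purple, all 16 beige, all 26 black, all 19 ivory, and all 40 navy (fewer than 46), giving 44 + 24 + 38 + 16 + 26 + 19 + 40 + 46 = 253.
One more marble then forces some color to 47, so 253 + 1 = 254.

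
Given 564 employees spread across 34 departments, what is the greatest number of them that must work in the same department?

The 564 employees fall into 34 departments.
If each of the 34 departments held at most 16, the total would be at most 34 × 16 = 544 < 564, a contradiction.
So at least one holds ⌈564/34⌉ = 17.

17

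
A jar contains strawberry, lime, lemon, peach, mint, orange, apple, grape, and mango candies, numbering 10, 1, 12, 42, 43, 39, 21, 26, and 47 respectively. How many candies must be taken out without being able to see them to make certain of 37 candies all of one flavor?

In the worst case we take at most 36 of each flavor, but all 10 strawberry, all 1 lime, all 12 lemon, all 21 apple, and all 26 grape (fewer than 36), giving 10 + 1 + 12 + 36 + 36 + 36 + 21 + 26 + 36 = 214.
One more candy then forces some flavor to 37, so 214 + 1 = 215.

215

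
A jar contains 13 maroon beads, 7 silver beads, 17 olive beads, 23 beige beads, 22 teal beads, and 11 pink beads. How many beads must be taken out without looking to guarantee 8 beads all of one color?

Treat the 6 colors as pigeonholes.
The worst case takes 7 beads of each color without reaching 8 of any: 6 × 7 = 42.
The next bead must bring some color to 8, so 42 + 1 = 43.

43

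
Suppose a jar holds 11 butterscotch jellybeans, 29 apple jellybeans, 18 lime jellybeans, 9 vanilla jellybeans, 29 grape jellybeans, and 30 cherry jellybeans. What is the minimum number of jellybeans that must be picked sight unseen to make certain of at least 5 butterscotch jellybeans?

The worst case draws every non-butterscotch jellybean first: 29 + 18 + 9 + 29 + 30 = 115.
The next 5 draws are then forced to be butterscotch, giving 115 + 5 = 120.

120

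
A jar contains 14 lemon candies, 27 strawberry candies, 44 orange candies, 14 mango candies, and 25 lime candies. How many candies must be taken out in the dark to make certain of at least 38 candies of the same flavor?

118

Treat the 5 flavors as pigeonholes.
In the worst case we take at most 37 of each flavor, but all 14 lemon, all 27 strawberry, all 14 mango, and all 25 lime (fewer than 37), giving 14 + 27 + 37 + 14 + 25 = 117.
One more candy then forces some flavor to 38, so 117 + 1 = 118.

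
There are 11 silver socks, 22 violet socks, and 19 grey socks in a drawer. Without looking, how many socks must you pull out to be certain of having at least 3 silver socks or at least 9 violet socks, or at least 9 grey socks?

19

Each of the 3 colors has its own threshold; avoid all of them simultaneously.
The worst case stops just short of every target: 2 silver, 8 violet, 8 grey — 2 + 8 + 8 = 18 socks.
One more sock must push some color to its target, so 18 + 1 = 19.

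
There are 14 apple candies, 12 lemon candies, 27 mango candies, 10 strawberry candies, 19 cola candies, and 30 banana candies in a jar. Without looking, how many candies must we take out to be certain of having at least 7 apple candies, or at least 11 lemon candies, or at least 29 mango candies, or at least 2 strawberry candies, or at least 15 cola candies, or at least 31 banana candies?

Each of the 6 flavors has its own threshold; avoid all of them simultaneously.
The worst case stops just short of every target: 6 apple, 10 lemon, all 27 mango, 1 strawberry, 14 cola, 30 banana — 6 + 10 + 27 + 1 + 14 + 30 = 88 candies.
One more candy must push some flavor to its target, so 88 + 1 = 89.

89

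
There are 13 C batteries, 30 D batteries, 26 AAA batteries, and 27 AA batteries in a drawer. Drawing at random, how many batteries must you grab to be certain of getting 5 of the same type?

The worst case takes 4 batteries of each type without reaching 5 of any: 4 × 4 = 16.
The next battery must bring some type to 5, so 16 + 1 = 17.

17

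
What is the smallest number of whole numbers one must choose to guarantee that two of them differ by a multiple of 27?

Use the pigeonhole principle on residue classes: two integers differ by a multiple of 27 exactly when they share a remainder mod 27.
There are 27 residue classes mod 27, so 27 integers can all lie in distinct classes.
One more integer must repeat a residue, giving a difference divisible by 27. So n = 27 + 1 = 28.

28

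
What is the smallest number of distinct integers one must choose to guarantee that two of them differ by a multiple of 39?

40

Two integers differ by a multiple of 39 exactly when they share a remainder mod 39.
There are 39 residue classes mod 39, so 39 integers can all lie in distinct classes.
One more integer must repeat a residue, giving a difference divisible by 39. So n = 39 + 1 = 40.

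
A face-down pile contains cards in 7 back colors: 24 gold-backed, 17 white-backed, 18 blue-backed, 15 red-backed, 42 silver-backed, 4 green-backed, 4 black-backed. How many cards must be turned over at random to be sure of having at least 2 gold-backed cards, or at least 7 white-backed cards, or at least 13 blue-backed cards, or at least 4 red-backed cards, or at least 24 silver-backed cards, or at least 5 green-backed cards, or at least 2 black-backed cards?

The worst case stops just short of every target: 1 gold-backed, 6 white-backed, 12 blue-backed, 3 red-backed, 23 silver-backed, 4 green-backed, 1 black-backed — 1 + 6 + 12 + 3 + 23 + 4 + 1 = 50 cards.
One more card must push some back color to its target, so 50 + 1 = 51.

51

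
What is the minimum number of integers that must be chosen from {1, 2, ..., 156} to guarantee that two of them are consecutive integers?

Partition {1, …, 156} into 78 pairs: {1,2}, {3,4}, …, {155,156}.
Choosing 78 integers — say the 78 even numbers 2, 4, …, 156 — takes one from each pair and avoids the property.
Choosing 79 forces two into the same pair by pigeonhole, and those are consecutive. So 79.

79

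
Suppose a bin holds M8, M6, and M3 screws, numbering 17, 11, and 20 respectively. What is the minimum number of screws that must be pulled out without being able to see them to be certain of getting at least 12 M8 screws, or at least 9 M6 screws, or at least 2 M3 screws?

The worst case stops just short of every target: 11 M8, 8 M6, 1 M3 — 11 + 8 + 1 = 20 screws.
One more screw must push some size to its target, so 20 + 1 = 21.

21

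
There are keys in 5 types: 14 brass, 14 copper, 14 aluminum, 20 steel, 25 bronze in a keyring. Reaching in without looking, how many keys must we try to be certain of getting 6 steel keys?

73

To avoid steel keys as long as possible, exhaust the other 4 types first.
The worst case draws every non-steel key first: 14 + 14 + 14 + 25 = 67.
The next 6 draws are then forced to be steel, giving 67 + 6 = 73.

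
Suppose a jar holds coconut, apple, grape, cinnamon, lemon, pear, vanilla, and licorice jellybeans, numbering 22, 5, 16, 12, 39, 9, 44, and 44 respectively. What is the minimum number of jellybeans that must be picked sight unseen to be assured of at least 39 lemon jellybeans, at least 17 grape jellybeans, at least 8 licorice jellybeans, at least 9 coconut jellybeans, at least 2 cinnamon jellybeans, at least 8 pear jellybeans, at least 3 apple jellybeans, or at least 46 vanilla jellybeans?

The worst case stops just short of every target: 8 coconut, 2 apple, 16 grape, 1 cinnamon, 38 lemon, 7 pear, all 44 vanilla, 7 licorice — 8 + 2 + 16 + 1 + 38 + 7 + 44 + 7 = 123 jellybeans.
One more jellybean must push some flavor to its target, so 123 + 1 = 124.

124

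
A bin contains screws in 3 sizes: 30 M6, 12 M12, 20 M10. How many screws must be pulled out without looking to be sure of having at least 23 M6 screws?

To avoid M6 screws as long as possible, exhaust the other 2 sizes first.
The worst case draws every non-M6 screw first: 12 + 20 = 32.
The next 23 draws are then forced to be M6, giving 32 + 23 = 55.

55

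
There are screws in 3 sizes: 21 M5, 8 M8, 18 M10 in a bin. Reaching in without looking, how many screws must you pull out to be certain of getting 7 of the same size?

The worst case takes 6 screws of each size without reaching 7 of any: 3 × 6 = 18.
The next screw must bring some size to 7, so 18 + 1 = 19.

19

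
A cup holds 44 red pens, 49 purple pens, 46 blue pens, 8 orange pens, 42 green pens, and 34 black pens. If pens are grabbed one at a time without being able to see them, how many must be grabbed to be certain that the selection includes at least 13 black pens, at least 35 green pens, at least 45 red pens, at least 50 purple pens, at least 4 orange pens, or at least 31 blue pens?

Each of the 6 ink colors has its own threshold; avoid all of them simultaneously.
The worst case stops just short of every target: 44 red, 49 purple, 30 blue, 3 orange, 34 green, 12 black — 44 + 49 + 30 + 3 + 34 + 12 = 172 pens.
One more pen must push some ink color to its target, so 172 + 1 = 173.

173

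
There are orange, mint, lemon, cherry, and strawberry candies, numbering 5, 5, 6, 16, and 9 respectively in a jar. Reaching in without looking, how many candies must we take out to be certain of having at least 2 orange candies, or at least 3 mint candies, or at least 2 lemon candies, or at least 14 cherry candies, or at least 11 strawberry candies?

The worst case stops just short of every target: 1 orange, 2 mint, 1 lemon, 13 cherry, all 9 strawberry — 1 + 2 + 1 + 13 + 9 = 26 candies.
One more candy must push some flavor to its target, so 26 + 1 = 27.

27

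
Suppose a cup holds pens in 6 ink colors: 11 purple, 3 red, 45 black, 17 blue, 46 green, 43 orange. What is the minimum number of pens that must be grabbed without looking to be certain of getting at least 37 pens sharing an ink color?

140

In the worst case we take at most 36 of each ink color, but all 11 purple, all 3 red, and all 17 blue (fewer than 36), giving 11 + 3 + 36 + 17 + 36 + 36 = 139.
One more pen then forces some ink color to 37, so 139 + 1 = 140.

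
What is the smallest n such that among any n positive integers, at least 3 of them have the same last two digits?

There are 100 possible two-digit endings acting as pigeonholes.
With 100 × 2 = 200 positive integers we could place exactly 2 in each, with no class reaching 3.
One more forces some class to hold 3, so 200 + 1 = 201.

201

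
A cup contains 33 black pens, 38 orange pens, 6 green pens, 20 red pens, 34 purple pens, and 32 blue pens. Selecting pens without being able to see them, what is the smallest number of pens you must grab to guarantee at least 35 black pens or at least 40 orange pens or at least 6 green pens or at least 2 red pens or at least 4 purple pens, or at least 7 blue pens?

87

The worst case stops just short of every target: all 33 black, all 38 orange, 5 green, 1 red, 3 purple, 6 blue — 33 + 38 + 5 + 1 + 3 + 6 = 86 pens.
One more pen must push some ink color to its target, so 86 + 1 = 87.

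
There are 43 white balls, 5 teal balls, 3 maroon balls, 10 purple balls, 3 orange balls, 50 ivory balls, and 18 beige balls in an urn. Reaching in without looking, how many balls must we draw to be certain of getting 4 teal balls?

The worst case draws every non-teal ball first: 43 + 3 + 10 + 3 + 50 + 18 = 127.
The next 4 draws are then forced to be teal, giving 127 + 4 = 131.

131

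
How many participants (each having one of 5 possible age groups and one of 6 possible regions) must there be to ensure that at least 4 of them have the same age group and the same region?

There are 5 × 6 = 30 (age group, region) combinations acting as pigeonholes.
With 30 × 3 = 90 participants we could place exactly 3 in each, with no (age group, region) pair reaching 4.
One more forces some (age group, region) pair to hold 4, so 90 + 1 = 91.

91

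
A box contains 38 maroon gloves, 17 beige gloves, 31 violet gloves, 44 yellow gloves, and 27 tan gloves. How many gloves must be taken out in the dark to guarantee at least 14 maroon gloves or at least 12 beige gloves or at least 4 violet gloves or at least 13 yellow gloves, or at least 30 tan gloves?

Each of the 5 colors has its own threshold; avoid all of them simultaneously.
The worst case stops just short of every target: 13 maroon, 11 beige, 3 violet, 12 yellow, all 27 tan — 13 + 11 + 3 + 12 + 27 = 66 gloves.
One more glove must push some color to its target, so 66 + 1 = 67.

67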